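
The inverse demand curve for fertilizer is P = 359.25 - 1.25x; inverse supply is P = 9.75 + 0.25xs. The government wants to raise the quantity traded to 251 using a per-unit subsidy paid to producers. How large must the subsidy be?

At x = 251, from the demand curve buyers pay Pb = 359.25 − 1.25·251 = 45.5; from the supply curve sellers need Ps = 9.75 + 0.25·251 = 72.5.
The subsidy must fill the gap: s = Ps − Pb = 72.5 − 45.5 = 27.

Required subsidy s = 27 per unit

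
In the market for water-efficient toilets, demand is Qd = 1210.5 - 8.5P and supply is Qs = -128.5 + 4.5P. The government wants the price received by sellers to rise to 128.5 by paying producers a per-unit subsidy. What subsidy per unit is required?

Required subsidy s = 39 per unit

At a seller price of 128.5, quantity supplied is -128.5 + 4.5·128.5 = 449.75.
Buyers absorb 449.75 only when they pay Pb with 1210.5 − 8.5·Pb = 449.75, i.e. Pb = 89.5.
s = Ps − Pb = 128.5 − 89.5 = 39.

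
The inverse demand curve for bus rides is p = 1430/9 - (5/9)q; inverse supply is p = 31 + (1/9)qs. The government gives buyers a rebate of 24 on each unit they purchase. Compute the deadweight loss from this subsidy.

Pre-subsidy: 1430/9 - (5/9)q = 31 + (1/9)q gives q* = 1151/6 and p* = 2825/54.
With the rebate, buyers effectively pay pb = ps − 24, where ps is the price sellers receive.
On the curves, pb = 1430/9 - (5/9)q and ps = 31 + (1/9)q; the wedge ps − pb = 24 gives 31 + (1/9)q − (1430/9 - (5/9)q) = 24, so q' = 1367/6.
Then pb = 1430/9 − (5/9)·(1367/6) = 1745/54 and ps = 31 + (1/9)·(1367/6) = 3041/54.
The subsidy expands output by 1367/6 − 1151/6 = 36 past the efficient level; on those units the gap between marginal cost and willingness to pay runs from 0 up to 24.
DWL = ½ × 24 × 36 = 432.

Deadweight loss = 432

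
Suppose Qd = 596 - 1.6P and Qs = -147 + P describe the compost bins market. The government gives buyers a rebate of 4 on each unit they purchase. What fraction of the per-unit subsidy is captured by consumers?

Pre-subsidy: 596 - 1.6P = -147 + P gives P* = 3715/13, Q* = 1804/13.
With the rebate, buyers effectively pay Pb = Ps − 4, where Ps is the price sellers receive.
Demand in terms of Ps becomes Qd = 596 − 1.6(Ps − 4) = 602.4 - 1.6Ps. Setting this equal to supply: 602.4 - 1.6Ps = -147 + Ps, so Ps = 3747/13.
Buyers pay Pb = 3747/13 − 4 = 3695/13; Q' = -147 + 1·(3747/13) = 1836/13.
Buyers' price falls by P* − Pb = 3715/13 − 3695/13 = 20/13; sellers' price rises by Ps − P* = 3747/13 − 3715/13 = 32/13.
So consumers capture (20/13)/4 = 5/13 of each unit of subsidy.

Consumer share = 5/13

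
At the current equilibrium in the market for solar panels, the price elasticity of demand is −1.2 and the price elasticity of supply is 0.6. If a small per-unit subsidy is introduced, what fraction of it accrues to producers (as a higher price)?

For a small subsidy around the equilibrium, the benefit split depends on the relative slopes, which at a point are proportional to the elasticities.
Buyer share = εs/(εs + |εd|) = 0.6/(0.6 + 1.2) = 1/3; seller share = |εd|/(εs + |εd|) = 2/3.
So producers capture 2/3 of the subsidy.

Producer share = 2/3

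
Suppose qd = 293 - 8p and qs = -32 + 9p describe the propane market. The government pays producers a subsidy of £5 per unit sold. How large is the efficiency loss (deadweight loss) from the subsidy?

Pre-subsidy: 293 - 8p = -32 + 9p gives p* = 325/17, q* = 2381/17.
With the subsidy, sellers receive ps = pb + 5 for each unit, where pb is the price buyers pay.
Supply in terms of pb becomes qs = -32 + 9(pb + 5) = 13 + 9pb. Setting this equal to demand: 293 - 8pb = 13 + 9pb, so pb = 280/17.
Sellers receive ps = 280/17 + 5 = 365/17; q' = 293 − 8·(280/17) = 2741/17.
The subsidy expands output by 2741/17 − 2381/17 = 360/17 past the efficient level; on those units the gap between marginal cost and willingness to pay runs from 0 up to 5.
DWL = ½ × 5 × 360/17 = 900/17.

Deadweight loss = 900/17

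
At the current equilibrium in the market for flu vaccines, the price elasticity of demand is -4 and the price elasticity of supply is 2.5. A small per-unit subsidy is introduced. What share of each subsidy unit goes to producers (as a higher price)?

For a small subsidy around the equilibrium, the benefit split depends on the relative slopes, which at a point are proportional to the elasticities.
Buyer share = εs/(εs + |εd|) = 2.5/(2.5 + 4) = 5/13; seller share = |εd|/(εs + |εd|) = 8/13.
So producers capture 8/13 of the subsidy.

Producer share = 8/13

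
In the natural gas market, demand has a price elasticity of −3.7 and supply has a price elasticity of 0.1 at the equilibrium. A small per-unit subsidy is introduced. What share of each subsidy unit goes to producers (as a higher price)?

For a small subsidy around the equilibrium, the benefit split depends on the relative slopes, which at a point are proportional to the elasticities.
Buyer share = εs/(εs + |εd|) = 0.1/(0.1 + 3.7) = 1/38; seller share = |εd|/(εs + |εd|) = 37/38.
So producers capture 37/38 of the subsidy.

Producer share = 37/38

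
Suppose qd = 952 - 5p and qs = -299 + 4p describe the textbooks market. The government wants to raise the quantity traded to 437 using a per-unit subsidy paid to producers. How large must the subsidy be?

Required subsidy s = 81 per unit

At q = 437, invert demand for the buyer price: pb = (952 − 437)/5 = 103; invert supply for the seller price: ps = (437 − (-299))/4 = 184.
The subsidy must fill the gap: s = ps − pb = 184 − 103 = 81.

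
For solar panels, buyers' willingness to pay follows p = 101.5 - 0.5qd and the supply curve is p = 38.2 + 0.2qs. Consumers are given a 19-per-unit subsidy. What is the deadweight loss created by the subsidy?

Pre-subsidy: 101.5 - 0.5q = 38.2 + 0.2q gives q* = 633/7 and p* = 394/7.
With the rebate, buyers effectively pay pb = ps − 19, where ps is the price sellers receive.
On the curves, pb = 101.5 - 0.5q and ps = 38.2 + 0.2q; the wedge ps − pb = 19 gives 38.2 + 0.2q − (101.5 - 0.5q) = 19, so q' = 823/7.
Then pb = 101.5 − 0.5·(823/7) = 299/7 and ps = 38.2 + 0.2·(823/7) = 432/7.
The subsidy expands output by 823/7 − 633/7 = 190/7 past the efficient level; on those units the gap between marginal cost and willingness to pay runs from 0 up to 19.
DWL = ½ × 19 × 190/7 = 1805/7.

Deadweight loss = 1805/7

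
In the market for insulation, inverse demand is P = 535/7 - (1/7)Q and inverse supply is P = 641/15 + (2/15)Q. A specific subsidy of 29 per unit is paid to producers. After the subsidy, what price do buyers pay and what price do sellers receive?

Pre-subsidy: 535/7 - (1/7)Q = 641/15 + (2/15)Q gives Q* = 122 and P* = 59.
With the subsidy, sellers receive Ps = Pb + 29 for each unit, where Pb is the price buyers pay.
On the curves, Pb = 535/7 - (1/7)Q and Ps = 641/15 + (2/15)Q; the wedge Ps − Pb = 29 gives 641/15 + (2/15)Q − (535/7 - (1/7)Q) = 29, so Q' = 227.
Then Pb = 535/7 − (1/7)·227 = 44 and Ps = 641/15 + (2/15)·227 = 73.

Buyers pay 44; sellers receive 73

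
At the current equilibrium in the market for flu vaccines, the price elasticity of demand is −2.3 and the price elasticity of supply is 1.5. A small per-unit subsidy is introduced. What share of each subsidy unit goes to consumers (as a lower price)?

For a small subsidy around the equilibrium, the benefit split depends on the relative slopes, which at a point are proportional to the elasticities.
Buyer share = εs/(εs + |εd|) = 1.5/(1.5 + 2.3) = 15/38; seller share = |εd|/(εs + |εd|) = 23/38.

Consumer share = 15/38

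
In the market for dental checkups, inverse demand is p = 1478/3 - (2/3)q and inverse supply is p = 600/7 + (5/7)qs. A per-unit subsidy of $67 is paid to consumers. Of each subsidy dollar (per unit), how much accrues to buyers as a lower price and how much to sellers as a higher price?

Pre-subsidy: 1478/3 - (2/3)q = 600/7 + (5/7)q gives q* = 8546/29 and p* = 8590/29.
With the rebate, buyers effectively pay pb = ps − 67, where ps is the price sellers receive.
On the curves, pb = 1478/3 - (2/3)q and ps = 600/7 + (5/7)q; the wedge ps − pb = 67 gives 600/7 + (5/7)q − (1478/3 - (2/3)q) = 67, so q' = 9953/29.
Then pb = 1478/3 − (2/3)·(9953/29) = 7652/29 and ps = 600/7 + (5/7)·(9953/29) = 9595/29.
Buyers' price falls by p* − pb = 8590/29 − 7652/29 = 938/29; sellers' price rises by ps − p* = 9595/29 − 8590/29 = 1005/29.

Buyers gain 938/29 per unit; sellers gain 1005/29 per unit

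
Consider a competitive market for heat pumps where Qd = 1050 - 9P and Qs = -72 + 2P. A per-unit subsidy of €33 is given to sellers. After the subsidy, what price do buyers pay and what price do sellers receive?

Buyers pay €96; sellers receive €129

Pre-subsidy: 1050 - 9P = -72 + 2P gives P* = 102, Q* = 132.
With the subsidy, sellers receive Ps = Pb + 33 for each unit, where Pb is the price buyers pay.
Supply in terms of Pb becomes Qs = -72 + 2(Pb + 33) = -6 + 2Pb. Setting this equal to demand: 1050 - 9Pb = -6 + 2Pb, so Pb = 96.
Sellers receive Ps = 96 + 33 = 129; Q' = 1050 − 9·96 = 186.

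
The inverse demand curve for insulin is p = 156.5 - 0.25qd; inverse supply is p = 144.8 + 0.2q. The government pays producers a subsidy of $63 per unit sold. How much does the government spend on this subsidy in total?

Pre-subsidy: 156.5 - 0.25q = 144.8 + 0.2q gives q* = 26 and p* = 150.
With the subsidy, sellers receive ps = pb + 63 for each unit, where pb is the price buyers pay.
On the curves, pb = 156.5 - 0.25q and ps = 144.8 + 0.2q; the wedge ps − pb = 63 gives 144.8 + 0.2q − (156.5 - 0.25q) = 63, so q' = 166.
Then pb = 156.5 − 0.25·166 = 115 and ps = 144.8 + 0.2·166 = 178.
Government outlay = subsidy × quantity = 63 × 166 = 10458.

Government cost = $10458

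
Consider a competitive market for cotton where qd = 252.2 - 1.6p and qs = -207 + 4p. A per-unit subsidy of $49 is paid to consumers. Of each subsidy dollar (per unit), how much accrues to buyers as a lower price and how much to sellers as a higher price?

Buyers gain $35 per unit; sellers gain $14 per unit

Pre-subsidy: 252.2 - 1.6p = -207 + 4p gives p* = 82, q* = 121.
With the rebate, buyers effectively pay pb = ps − 49, where ps is the price sellers receive.
Demand in terms of ps becomes qd = 252.2 − 1.6(ps − 49) = 330.6 - 1.6ps. Setting this equal to supply: 330.6 - 1.6ps = -207 + 4ps, so ps = 96.
Buyers pay pb = 96 − 49 = 47; q' = -207 + 4·96 = 177.
Buyers' price falls by p* − pb = 82 − 47 = 35; sellers' price rises by ps − p* = 96 − 82 = 14.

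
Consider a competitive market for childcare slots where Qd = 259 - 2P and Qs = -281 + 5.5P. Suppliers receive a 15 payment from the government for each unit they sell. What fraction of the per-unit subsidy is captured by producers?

Pre-subsidy: 259 - 2P = -281 + 5.5P gives P* = 72, Q* = 115.
With the subsidy, sellers receive Ps = Pb + 15 for each unit, where Pb is the price buyers pay.
Supply in terms of Pb becomes Qs = -281 + 5.5(Pb + 15) = -198.5 + 5.5Pb. Setting this equal to demand: 259 - 2Pb = -198.5 + 5.5Pb, so Pb = 61.
Sellers receive Ps = 61 + 15 = 76; Q' = 259 − 2·61 = 137.
Buyers' price falls by P* − Pb = 72 − 61 = 11; sellers' price rises by Ps − P* = 76 − 72 = 4.
So producers capture 4/15 = 4/15 of each unit of subsidy.

Producer share = 4/15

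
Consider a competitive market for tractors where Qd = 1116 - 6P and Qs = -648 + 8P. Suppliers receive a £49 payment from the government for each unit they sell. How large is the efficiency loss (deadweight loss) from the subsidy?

Deadweight loss = £4116

Pre-subsidy: 1116 - 6P = -648 + 8P gives P* = 126, Q* = 360.
With the subsidy, sellers receive Ps = Pb + 49 for each unit, where Pb is the price buyers pay.
Supply in terms of Pb becomes Qs = -648 + 8(Pb + 49) = -256 + 8Pb. Setting this equal to demand: 1116 - 6Pb = -256 + 8Pb, so Pb = 98.
Sellers receive Ps = 98 + 49 = 147; Q' = 1116 − 6·98 = 528.
The subsidy expands output by 528 − 360 = 168 past the efficient level; on those units the gap between marginal cost and willingness to pay runs from 0 up to 49.
DWL = ½ × 49 × 168 = 4116.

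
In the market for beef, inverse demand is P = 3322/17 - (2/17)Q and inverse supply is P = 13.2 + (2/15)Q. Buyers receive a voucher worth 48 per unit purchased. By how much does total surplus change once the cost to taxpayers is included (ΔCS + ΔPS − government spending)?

Net change in total surplus = -4590

Pre-subsidy: 3322/17 - (2/17)Q = 13.2 + (2/15)Q gives Q* = 726 and P* = 110.
With the rebate, buyers effectively pay Pb = Ps − 48, where Ps is the price sellers receive.
On the curves, Pb = 3322/17 - (2/17)Q and Ps = 13.2 + (2/15)Q; the wedge Ps − Pb = 48 gives 13.2 + (2/15)Q − (3322/17 - (2/17)Q) = 48, so Q' = 917.25.
Then Pb = 3322/17 − (2/17)·917.25 = 87.5 and Ps = 13.2 + (2/15)·917.25 = 135.5.
ΔCS = ½(726 + 917.25)(110 − 87.5) = 18486.5625; ΔPS = ½(726 + 917.25)(135.5 − 110) = 20951.4375.
Government spending = 48 × 917.25 = 44028.
Net change = 18486.5625 + 20951.4375 − 44028 = -4590. The loss equals the DWL triangle ½·48·191.25.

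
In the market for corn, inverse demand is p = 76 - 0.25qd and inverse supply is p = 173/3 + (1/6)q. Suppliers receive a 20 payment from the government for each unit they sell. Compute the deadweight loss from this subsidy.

Deadweight loss = 480

Pre-subsidy: 76 - 0.25q = 173/3 + (1/6)q gives q* = 44 and p* = 65.
With the subsidy, sellers receive ps = pb + 20 for each unit, where pb is the price buyers pay.
On the curves, pb = 76 - 0.25q and ps = 173/3 + (1/6)q; the wedge ps − pb = 20 gives 173/3 + (1/6)q − (76 - 0.25q) = 20, so q' = 92.
Then pb = 76 − 0.25·92 = 53 and ps = 173/3 + (1/6)·92 = 73.
The subsidy expands output by 92 − 44 = 48 past the efficient level; on those units the gap between marginal cost and willingness to pay runs from 0 up to 20.
DWL = ½ × 20 × 48 = 480.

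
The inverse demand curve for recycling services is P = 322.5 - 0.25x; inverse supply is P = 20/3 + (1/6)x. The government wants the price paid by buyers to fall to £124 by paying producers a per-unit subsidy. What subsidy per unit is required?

Required subsidy s = £15 per unit

At a buyer price of 124, quantity demanded is 1290 − 4·124 = 794.
Sellers supply 794 only when they receive Ps = 20/3 + (1/6)·794 = 139.
s = Ps − Pb = 139 − 124 = 15.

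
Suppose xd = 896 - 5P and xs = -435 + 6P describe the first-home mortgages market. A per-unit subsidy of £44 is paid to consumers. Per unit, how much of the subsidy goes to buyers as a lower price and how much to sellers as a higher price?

Buyers gain £24 per unit; sellers gain £20 per unit

Pre-subsidy: 896 - 5P = -435 + 6P gives P* = 121, x* = 291.
With the rebate, buyers effectively pay Pb = Ps − 44, where Ps is the price sellers receive.
Demand in terms of Ps becomes xd = 896 − 5(Ps − 44) = 1116 - 5Ps. Setting this equal to supply: 1116 - 5Ps = -435 + 6Ps, so Ps = 141.
Buyers pay Pb = 141 − 44 = 97; x' = -435 + 6·141 = 411.
Buyers' price falls by P* − Pb = 121 − 97 = 24; sellers' price rises by Ps − P* = 141 − 121 = 20.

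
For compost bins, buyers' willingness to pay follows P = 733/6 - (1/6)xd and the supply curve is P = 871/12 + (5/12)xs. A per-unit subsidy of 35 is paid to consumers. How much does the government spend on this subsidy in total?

Government cost = 5075

Pre-subsidy: 733/6 - (1/6)x = 871/12 + (5/12)x gives x* = 85 and P* = 108.
With the rebate, buyers effectively pay Pb = Ps − 35, where Ps is the price sellers receive.
On the curves, Pb = 733/6 - (1/6)x and Ps = 871/12 + (5/12)x; the wedge Ps − Pb = 35 gives 871/12 + (5/12)x − (733/6 - (1/6)x) = 35, so x' = 145.
Then Pb = 733/6 − (1/6)·145 = 98 and Ps = 871/12 + (5/12)·145 = 133.
Government outlay = subsidy × quantity = 35 × 145 = 5075.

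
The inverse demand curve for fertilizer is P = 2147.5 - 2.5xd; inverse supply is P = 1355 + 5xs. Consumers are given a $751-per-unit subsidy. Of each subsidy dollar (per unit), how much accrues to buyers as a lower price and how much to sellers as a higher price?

Pre-subsidy: 2147.5 - 2.5x = 1355 + 5x gives x* = 317/3 and P* = 5650/3.
With the rebate, buyers effectively pay Pb = Ps − 751, where Ps is the price sellers receive.
On the curves, Pb = 2147.5 - 2.5x and Ps = 1355 + 5x; the wedge Ps − Pb = 751 gives 1355 + 5x − (2147.5 - 2.5x) = 751, so x' = 205.8.
Then Pb = 2147.5 − 2.5·205.8 = 1633 and Ps = 1355 + 5·205.8 = 2384.
Buyers' price falls by P* − Pb = 5650/3 − 1633 = 751/3; sellers' price rises by Ps − P* = 2384 − 5650/3 = 1502/3.

Buyers gain 751/3 per unit; sellers gain 1502/3 per unit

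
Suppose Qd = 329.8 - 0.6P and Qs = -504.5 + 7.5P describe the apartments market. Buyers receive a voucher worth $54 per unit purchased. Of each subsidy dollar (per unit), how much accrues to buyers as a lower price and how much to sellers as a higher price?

Pre-subsidy: 329.8 - 0.6P = -504.5 + 7.5P gives P* = 103, Q* = 268.
With the rebate, buyers effectively pay Pb = Ps − 54, where Ps is the price sellers receive.
Demand in terms of Ps becomes Qd = 329.8 − 0.6(Ps − 54) = 362.2 - 0.6Ps. Setting this equal to supply: 362.2 - 0.6Ps = -504.5 + 7.5Ps, so Ps = 107.
Buyers pay Pb = 107 − 54 = 53; Q' = -504.5 + 7.5·107 = 298.
Buyers' price falls by P* − Pb = 103 − 53 = 50; sellers' price rises by Ps − P* = 107 − 103 = 4.

Buyers gain $50 per unit; sellers gain $4 per unit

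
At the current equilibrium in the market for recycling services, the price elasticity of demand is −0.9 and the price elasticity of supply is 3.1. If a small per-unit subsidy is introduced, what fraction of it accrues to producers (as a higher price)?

For a small subsidy around the equilibrium, the benefit split depends on the relative slopes, which at a point are proportional to the elasticities.
Buyer share = εs/(εs + |εd|) = 3.1/(3.1 + 0.9) = 0.775; seller share = |εd|/(εs + |εd|) = 0.225.
So producers capture 0.225 of the subsidy.

Producer share = 0.225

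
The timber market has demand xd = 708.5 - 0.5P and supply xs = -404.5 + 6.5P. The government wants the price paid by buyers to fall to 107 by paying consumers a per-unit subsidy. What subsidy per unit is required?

Required subsidy s = 56 per unit

At a buyer price of 107, quantity demanded is 708.5 − 0.5·107 = 655.
Sellers supply 655 only when they receive Ps with -404.5 + 6.5·Ps = 655, i.e. Ps = 163.
s = Ps − Pb = 163 − 107 = 56.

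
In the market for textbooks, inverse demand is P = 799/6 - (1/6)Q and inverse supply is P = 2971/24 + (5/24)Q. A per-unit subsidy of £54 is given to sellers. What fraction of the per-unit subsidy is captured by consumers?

Consumer share = 4/9

Pre-subsidy: 799/6 - (1/6)Q = 2971/24 + (5/24)Q gives Q* = 25 and P* = 129.
With the subsidy, sellers receive Ps = Pb + 54 for each unit, where Pb is the price buyers pay.
On the curves, Pb = 799/6 - (1/6)Q and Ps = 2971/24 + (5/24)Q; the wedge Ps − Pb = 54 gives 2971/24 + (5/24)Q − (799/6 - (1/6)Q) = 54, so Q' = 169.
Then Pb = 799/6 − (1/6)·169 = 105 and Ps = 2971/24 + (5/24)·169 = 159.
Buyers' price falls by P* − Pb = 129 − 105 = 24; sellers' price rises by Ps − P* = 159 − 129 = 30.
So consumers capture 24/54 = 4/9 of each unit of subsidy.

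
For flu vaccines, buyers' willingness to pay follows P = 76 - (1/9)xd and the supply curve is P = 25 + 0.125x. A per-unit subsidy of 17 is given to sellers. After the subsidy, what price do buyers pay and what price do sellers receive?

Buyers pay 44; sellers receive 61

Pre-subsidy: 76 - (1/9)x = 25 + 0.125x gives x* = 216 and P* = 52.
With the subsidy, sellers receive Ps = Pb + 17 for each unit, where Pb is the price buyers pay.
On the curves, Pb = 76 - (1/9)x and Ps = 25 + 0.125x; the wedge Ps − Pb = 17 gives 25 + 0.125x − (76 - (1/9)x) = 17, so x' = 288.
Then Pb = 76 − (1/9)·288 = 44 and Ps = 25 + 0.125·288 = 61.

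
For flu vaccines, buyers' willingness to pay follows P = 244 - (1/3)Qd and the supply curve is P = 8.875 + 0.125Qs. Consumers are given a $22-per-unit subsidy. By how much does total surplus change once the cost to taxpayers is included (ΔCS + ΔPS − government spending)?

Net change in total surplus = -$528

Pre-subsidy: 244 - (1/3)Q = 8.875 + 0.125Q gives Q* = 513 and P* = 73.
With the rebate, buyers effectively pay Pb = Ps − 22, where Ps is the price sellers receive.
On the curves, Pb = 244 - (1/3)Q and Ps = 8.875 + 0.125Q; the wedge Ps − Pb = 22 gives 8.875 + 0.125Q − (244 - (1/3)Q) = 22, so Q' = 561.
Then Pb = 244 − (1/3)·561 = 57 and Ps = 8.875 + 0.125·561 = 79.
ΔCS = ½(513 + 561)(73 − 57) = 8592; ΔPS = ½(513 + 561)(79 − 73) = 3222.
Government spending = 22 × 561 = 12342.
Net change = 8592 + 3222 − 12342 = -528. The loss equals the DWL triangle ½·22·48.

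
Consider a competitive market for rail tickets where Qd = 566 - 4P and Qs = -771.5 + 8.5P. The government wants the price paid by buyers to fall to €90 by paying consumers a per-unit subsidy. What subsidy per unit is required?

Required subsidy s = €25 per unit

At a buyer price of 90, quantity demanded is 566 − 4·90 = 206.
Sellers supply 206 only when they receive Ps with -771.5 + 8.5·Ps = 206, i.e. Ps = 115.
s = Ps − Pb = 115 − 90 = 25.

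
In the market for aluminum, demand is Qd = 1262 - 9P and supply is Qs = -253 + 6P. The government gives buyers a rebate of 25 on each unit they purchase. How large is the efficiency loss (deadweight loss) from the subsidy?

Deadweight loss = 1125

Pre-subsidy: 1262 - 9P = -253 + 6P gives P* = 101, Q* = 353.
With the rebate, buyers effectively pay Pb = Ps − 25, where Ps is the price sellers receive.
Demand in terms of Ps becomes Qd = 1262 − 9(Ps − 25) = 1487 - 9Ps. Setting this equal to supply: 1487 - 9Ps = -253 + 6Ps, so Ps = 116.
Buyers pay Pb = 116 − 25 = 91; Q' = -253 + 6·116 = 443.
The subsidy expands output by 443 − 353 = 90 past the efficient level; on those units the gap between marginal cost and willingness to pay runs from 0 up to 25.
DWL = ½ × 25 × 90 = 1125.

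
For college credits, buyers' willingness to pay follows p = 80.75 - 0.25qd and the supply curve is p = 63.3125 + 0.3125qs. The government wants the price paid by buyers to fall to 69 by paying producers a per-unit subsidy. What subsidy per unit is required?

Required subsidy s = 9 per unit

At a buyer price of 69, quantity demanded is 323 − 4·69 = 47.
Sellers supply 47 only when they receive ps = 63.3125 + 0.3125·47 = 78.
s = ps − pb = 78 − 69 = 9.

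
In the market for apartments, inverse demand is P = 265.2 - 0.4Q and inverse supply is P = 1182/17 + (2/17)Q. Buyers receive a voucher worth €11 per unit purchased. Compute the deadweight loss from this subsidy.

Pre-subsidy: 265.2 - 0.4Q = 1182/17 + (2/17)Q gives Q* = 378 and P* = 114.
With the rebate, buyers effectively pay Pb = Ps − 11, where Ps is the price sellers receive.
On the curves, Pb = 265.2 - 0.4Q and Ps = 1182/17 + (2/17)Q; the wedge Ps − Pb = 11 gives 1182/17 + (2/17)Q − (265.2 - 0.4Q) = 11, so Q' = 399.25.
Then Pb = 265.2 − 0.4·399.25 = 105.5 and Ps = 1182/17 + (2/17)·399.25 = 116.5.
The subsidy expands output by 399.25 − 378 = 21.25 past the efficient level; on those units the gap between marginal cost and willingness to pay runs from 0 up to 11.
DWL = ½ × 11 × 21.25 = 116.875.

Deadweight loss = €116.875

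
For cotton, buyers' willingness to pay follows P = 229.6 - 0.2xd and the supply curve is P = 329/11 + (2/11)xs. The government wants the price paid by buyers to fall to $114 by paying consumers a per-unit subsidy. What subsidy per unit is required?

Required subsidy s = $21 per unit

At a buyer price of 114, quantity demanded is 1148 − 5·114 = 578.
Sellers supply 578 only when they receive Ps = 329/11 + (2/11)·578 = 135.
s = Ps − Pb = 135 − 114 = 21.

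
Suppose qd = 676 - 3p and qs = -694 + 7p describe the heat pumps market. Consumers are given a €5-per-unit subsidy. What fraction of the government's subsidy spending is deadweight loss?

DWL / government spending = 21/1102

Pre-subsidy: 676 - 3p = -694 + 7p gives p* = 137, q* = 265.
With the rebate, buyers effectively pay pb = ps − 5, where ps is the price sellers receive.
Demand in terms of ps becomes qd = 676 − 3(ps − 5) = 691 - 3ps. Setting this equal to supply: 691 - 3ps = -694 + 7ps, so ps = 138.5.
Buyers pay pb = 138.5 − 5 = 133.5; q' = -694 + 7·138.5 = 275.5.
ΔCS = ½(265 + 275.5)(137 − 133.5) = 945.875; ΔPS = ½(265 + 275.5)(138.5 − 137) = 405.375.
Government spending = 5 × 275.5 = 1377.5.
DWL = ½ × 5 × (275.5 − 265) = 26.25; fraction = 26.25 / 1377.5 = 21/1102.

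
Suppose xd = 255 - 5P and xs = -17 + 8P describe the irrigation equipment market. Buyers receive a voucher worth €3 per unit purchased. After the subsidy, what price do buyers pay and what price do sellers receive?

Pre-subsidy: 255 - 5P = -17 + 8P gives P* = 272/13, x* = 1955/13.
With the rebate, buyers effectively pay Pb = Ps − 3, where Ps is the price sellers receive.
Demand in terms of Ps becomes xd = 255 − 5(Ps − 3) = 270 - 5Ps. Setting this equal to supply: 270 - 5Ps = -17 + 8Ps, so Ps = 287/13.
Buyers pay Pb = 287/13 − 3 = 248/13; x' = -17 + 8·(287/13) = 2075/13.

Buyers pay 248/13; sellers receive 287/13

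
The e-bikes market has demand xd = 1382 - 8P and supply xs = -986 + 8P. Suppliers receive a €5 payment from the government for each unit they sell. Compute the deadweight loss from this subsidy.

Pre-subsidy: 1382 - 8P = -986 + 8P gives P* = 148, x* = 198.
With the subsidy, sellers receive Ps = Pb + 5 for each unit, where Pb is the price buyers pay.
Supply in terms of Pb becomes xs = -986 + 8(Pb + 5) = -946 + 8Pb. Setting this equal to demand: 1382 - 8Pb = -946 + 8Pb, so Pb = 145.5.
Sellers receive Ps = 145.5 + 5 = 150.5; x' = 1382 − 8·145.5 = 218.
The subsidy expands output by 218 − 198 = 20 past the efficient level; on those units the gap between marginal cost and willingness to pay runs from 0 up to 5.
DWL = ½ × 5 × 20 = 50.

Deadweight loss = €50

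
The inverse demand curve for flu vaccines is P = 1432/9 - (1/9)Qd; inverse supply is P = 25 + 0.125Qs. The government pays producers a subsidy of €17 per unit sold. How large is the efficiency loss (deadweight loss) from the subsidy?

Deadweight loss = €612

Pre-subsidy: 1432/9 - (1/9)Q = 25 + 0.125Q gives Q* = 568 and P* = 96.
With the subsidy, sellers receive Ps = Pb + 17 for each unit, where Pb is the price buyers pay.
On the curves, Pb = 1432/9 - (1/9)Q and Ps = 25 + 0.125Q; the wedge Ps − Pb = 17 gives 25 + 0.125Q − (1432/9 - (1/9)Q) = 17, so Q' = 640.
Then Pb = 1432/9 − (1/9)·640 = 88 and Ps = 25 + 0.125·640 = 105.
The subsidy expands output by 640 − 568 = 72 past the efficient level; on those units the gap between marginal cost and willingness to pay runs from 0 up to 17.
DWL = ½ × 17 × 72 = 612.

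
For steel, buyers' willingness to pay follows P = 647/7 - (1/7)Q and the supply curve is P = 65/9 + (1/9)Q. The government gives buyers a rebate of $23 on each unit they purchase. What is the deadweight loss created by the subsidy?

Pre-subsidy: 647/7 - (1/7)Q = 65/9 + (1/9)Q gives Q* = 335.5 and P* = 44.5.
With the rebate, buyers effectively pay Pb = Ps − 23, where Ps is the price sellers receive.
On the curves, Pb = 647/7 - (1/7)Q and Ps = 65/9 + (1/9)Q; the wedge Ps − Pb = 23 gives 65/9 + (1/9)Q − (647/7 - (1/7)Q) = 23, so Q' = 426.0625.
Then Pb = 647/7 − (1/7)·426.0625 = 31.5625 and Ps = 65/9 + (1/9)·426.0625 = 54.5625.
The subsidy expands output by 426.0625 − 335.5 = 90.5625 past the efficient level; on those units the gap between marginal cost and willingness to pay runs from 0 up to 23.
DWL = ½ × 23 × 90.5625 = 1041.46875.

Deadweight loss = $1041.46875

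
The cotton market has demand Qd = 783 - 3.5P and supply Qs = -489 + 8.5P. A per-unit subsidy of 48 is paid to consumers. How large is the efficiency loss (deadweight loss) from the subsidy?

Pre-subsidy: 783 - 3.5P = -489 + 8.5P gives P* = 106, Q* = 412.
With the rebate, buyers effectively pay Pb = Ps − 48, where Ps is the price sellers receive.
Demand in terms of Ps becomes Qd = 783 − 3.5(Ps − 48) = 951 - 3.5Ps. Setting this equal to supply: 951 - 3.5Ps = -489 + 8.5Ps, so Ps = 120.
Buyers pay Pb = 120 − 48 = 72; Q' = -489 + 8.5·120 = 531.
The subsidy expands output by 531 − 412 = 119 past the efficient level; on those units the gap between marginal cost and willingness to pay runs from 0 up to 48.
DWL = ½ × 48 × 119 = 2856.

Deadweight loss = 2856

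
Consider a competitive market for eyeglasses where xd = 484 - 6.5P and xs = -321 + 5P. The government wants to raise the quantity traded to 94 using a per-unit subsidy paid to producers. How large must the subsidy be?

At x = 94, invert demand for the buyer price: Pb = (484 − 94)/6.5 = 60; invert supply for the seller price: Ps = (94 − (-321))/5 = 83.
The subsidy must fill the gap: s = Ps − Pb = 83 − 60 = 23.

Required subsidy s = 23 per unit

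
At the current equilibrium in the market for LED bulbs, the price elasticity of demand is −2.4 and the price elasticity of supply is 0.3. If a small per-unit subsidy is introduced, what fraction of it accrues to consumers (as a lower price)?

For a small subsidy around the equilibrium, the benefit split depends on the relative slopes, which at a point are proportional to the elasticities.
Buyer share = εs/(εs + |εd|) = 0.3/(0.3 + 2.4) = 1/9; seller share = |εd|/(εs + |εd|) = 8/9.

Consumer share = 1/9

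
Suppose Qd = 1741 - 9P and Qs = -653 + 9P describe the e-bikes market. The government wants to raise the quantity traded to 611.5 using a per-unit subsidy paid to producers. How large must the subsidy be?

Required subsidy s = 15 per unit

At Q = 611.5, invert demand for the buyer price: Pb = (1741 − 611.5)/9 = 125.5; invert supply for the seller price: Ps = (611.5 − (-653))/9 = 140.5.
The subsidy must fill the gap: s = Ps − Pb = 140.5 − 125.5 = 15.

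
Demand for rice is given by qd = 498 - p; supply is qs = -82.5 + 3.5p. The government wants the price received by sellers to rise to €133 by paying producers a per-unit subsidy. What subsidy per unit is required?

At a seller price of 133, quantity supplied is -82.5 + 3.5·133 = 383.
Buyers absorb 383 only when they pay pb with 498 − 1·pb = 383, i.e. pb = 115.
s = ps − pb = 133 − 115 = 18.

Required subsidy s = €18 per unit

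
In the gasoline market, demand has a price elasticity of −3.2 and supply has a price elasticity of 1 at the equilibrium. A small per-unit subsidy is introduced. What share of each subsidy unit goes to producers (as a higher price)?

For a small subsidy around the equilibrium, the benefit split depends on the relative slopes, which at a point are proportional to the elasticities.
Buyer share = εs/(εs + |εd|) = 1/(1 + 3.2) = 5/21; seller share = |εd|/(εs + |εd|) = 16/21.
So producers capture 16/21 of the subsidy.

Producer share = 16/21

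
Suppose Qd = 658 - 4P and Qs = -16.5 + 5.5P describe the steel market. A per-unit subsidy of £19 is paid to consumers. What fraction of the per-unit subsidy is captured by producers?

Pre-subsidy: 658 - 4P = -16.5 + 5.5P gives P* = 71, Q* = 374.
With the rebate, buyers effectively pay Pb = Ps − 19, where Ps is the price sellers receive.
Demand in terms of Ps becomes Qd = 658 − 4(Ps − 19) = 734 - 4Ps. Setting this equal to supply: 734 - 4Ps = -16.5 + 5.5Ps, so Ps = 79.
Buyers pay Pb = 79 − 19 = 60; Q' = -16.5 + 5.5·79 = 418.
Buyers' price falls by P* − Pb = 71 − 60 = 11; sellers' price rises by Ps − P* = 79 − 71 = 8.
So producers capture 8/19 = 8/19 of each unit of subsidy.

Producer share = 8/19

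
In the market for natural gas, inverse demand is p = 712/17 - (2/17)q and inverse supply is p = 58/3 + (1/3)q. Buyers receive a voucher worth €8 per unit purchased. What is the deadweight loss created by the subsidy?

Pre-subsidy: 712/17 - (2/17)q = 58/3 + (1/3)q gives q* = 50 and p* = 36.
With the rebate, buyers effectively pay pb = ps − 8, where ps is the price sellers receive.
On the curves, pb = 712/17 - (2/17)q and ps = 58/3 + (1/3)q; the wedge ps − pb = 8 gives 58/3 + (1/3)q − (712/17 - (2/17)q) = 8, so q' = 1558/23.
Then pb = 712/17 − (2/17)·(1558/23) = 780/23 and ps = 58/3 + (1/3)·(1558/23) = 964/23.
The subsidy expands output by 1558/23 − 50 = 408/23 past the efficient level; on those units the gap between marginal cost and willingness to pay runs from 0 up to 8.
DWL = ½ × 8 × 408/23 = 1632/23.

Deadweight loss = 1632/23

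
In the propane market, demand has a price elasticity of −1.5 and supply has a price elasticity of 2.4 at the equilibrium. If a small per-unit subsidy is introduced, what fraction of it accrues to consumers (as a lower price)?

For a small subsidy around the equilibrium, the benefit split depends on the relative slopes, which at a point are proportional to the elasticities.
Buyer share = εs/(εs + |εd|) = 2.4/(2.4 + 1.5) = 8/13; seller share = |εd|/(εs + |εd|) = 5/13.

Consumer share = 8/13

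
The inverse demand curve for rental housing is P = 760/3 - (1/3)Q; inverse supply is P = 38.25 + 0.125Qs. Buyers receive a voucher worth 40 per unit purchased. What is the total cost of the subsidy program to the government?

Pre-subsidy: 760/3 - (1/3)Q = 38.25 + 0.125Q gives Q* = 5162/11 and P* = 1066/11.
With the rebate, buyers effectively pay Pb = Ps − 40, where Ps is the price sellers receive.
On the curves, Pb = 760/3 - (1/3)Q and Ps = 38.25 + 0.125Q; the wedge Ps − Pb = 40 gives 38.25 + 0.125Q − (760/3 - (1/3)Q) = 40, so Q' = 6122/11.
Then Pb = 760/3 − (1/3)·(6122/11) = 746/11 and Ps = 38.25 + 0.125·(6122/11) = 1186/11.
Government outlay = subsidy × quantity = 40 × 6122/11 = 244880/11.

Government cost = 244880/11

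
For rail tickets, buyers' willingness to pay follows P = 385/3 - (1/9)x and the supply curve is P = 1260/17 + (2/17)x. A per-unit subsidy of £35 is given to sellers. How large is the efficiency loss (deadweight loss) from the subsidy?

Pre-subsidy: 385/3 - (1/9)x = 1260/17 + (2/17)x gives x* = 237 and P* = 102.
With the subsidy, sellers receive Ps = Pb + 35 for each unit, where Pb is the price buyers pay.
On the curves, Pb = 385/3 - (1/9)x and Ps = 1260/17 + (2/17)x; the wedge Ps − Pb = 35 gives 1260/17 + (2/17)x − (385/3 - (1/9)x) = 35, so x' = 390.
Then Pb = 385/3 − (1/9)·390 = 85 and Ps = 1260/17 + (2/17)·390 = 120.
The subsidy expands output by 390 − 237 = 153 past the efficient level; on those units the gap between marginal cost and willingness to pay runs from 0 up to 35.
DWL = ½ × 35 × 153 = 2677.5.

Deadweight loss = £2677.5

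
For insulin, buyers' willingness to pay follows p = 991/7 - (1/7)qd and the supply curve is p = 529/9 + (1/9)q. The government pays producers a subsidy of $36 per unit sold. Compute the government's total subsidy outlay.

Government cost = $16839

Pre-subsidy: 991/7 - (1/7)q = 529/9 + (1/9)q gives q* = 326 and p* = 95.
With the subsidy, sellers receive ps = pb + 36 for each unit, where pb is the price buyers pay.
On the curves, pb = 991/7 - (1/7)q and ps = 529/9 + (1/9)q; the wedge ps − pb = 36 gives 529/9 + (1/9)q − (991/7 - (1/7)q) = 36, so q' = 467.75.
Then pb = 991/7 − (1/7)·467.75 = 74.75 and ps = 529/9 + (1/9)·467.75 = 110.75.
Government outlay = subsidy × quantity = 36 × 467.75 = 16839.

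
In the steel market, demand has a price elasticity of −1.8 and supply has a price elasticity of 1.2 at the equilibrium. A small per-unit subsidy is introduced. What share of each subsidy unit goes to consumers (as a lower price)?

Consumer share = 0.4

For a small subsidy around the equilibrium, the benefit split depends on the relative slopes, which at a point are proportional to the elasticities.
Buyer share = εs/(εs + |εd|) = 1.2/(1.2 + 1.8) = 0.4; seller share = |εd|/(εs + |εd|) = 0.6.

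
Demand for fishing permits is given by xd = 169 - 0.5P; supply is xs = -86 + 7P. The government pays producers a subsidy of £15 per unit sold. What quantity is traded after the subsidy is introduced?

x' = 159

Pre-subsidy: 169 - 0.5P = -86 + 7P gives P* = 34, x* = 152.
With the subsidy, sellers receive Ps = Pb + 15 for each unit, where Pb is the price buyers pay.
Supply in terms of Pb becomes xs = -86 + 7(Pb + 15) = 19 + 7Pb. Setting this equal to demand: 169 - 0.5Pb = 19 + 7Pb, so Pb = 20.
Sellers receive Ps = 20 + 15 = 35; x' = 169 − 0.5·20 = 159.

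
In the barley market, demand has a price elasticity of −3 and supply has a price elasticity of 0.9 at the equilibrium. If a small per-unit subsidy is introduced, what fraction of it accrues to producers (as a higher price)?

Producer share = 10/13

For a small subsidy around the equilibrium, the benefit split depends on the relative slopes, which at a point are proportional to the elasticities.
Buyer share = εs/(εs + |εd|) = 0.9/(0.9 + 3) = 3/13; seller share = |εd|/(εs + |εd|) = 10/13.
So producers capture 10/13 of the subsidy.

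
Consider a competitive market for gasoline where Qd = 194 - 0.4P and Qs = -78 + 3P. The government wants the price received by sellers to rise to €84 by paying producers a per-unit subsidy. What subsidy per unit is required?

At a seller price of 84, quantity supplied is -78 + 3·84 = 174.
Buyers absorb 174 only when they pay Pb with 194 − 0.4·Pb = 174, i.e. Pb = 50.
s = Ps − Pb = 84 − 50 = 34.

Required subsidy s = €34 per unit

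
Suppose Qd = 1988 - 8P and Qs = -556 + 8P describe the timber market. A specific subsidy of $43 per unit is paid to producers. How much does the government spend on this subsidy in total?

Pre-subsidy: 1988 - 8P = -556 + 8P gives P* = 159, Q* = 716.
With the subsidy, sellers receive Ps = Pb + 43 for each unit, where Pb is the price buyers pay.
Supply in terms of Pb becomes Qs = -556 + 8(Pb + 43) = -212 + 8Pb. Setting this equal to demand: 1988 - 8Pb = -212 + 8Pb, so Pb = 137.5.
Sellers receive Ps = 137.5 + 43 = 180.5; Q' = 1988 − 8·137.5 = 888.
Government outlay = subsidy × quantity = 43 × 888 = 38184.

Government cost = $38184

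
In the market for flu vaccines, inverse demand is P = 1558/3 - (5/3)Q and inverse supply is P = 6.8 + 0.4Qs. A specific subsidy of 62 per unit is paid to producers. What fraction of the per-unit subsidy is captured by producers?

Pre-subsidy: 1558/3 - (5/3)Q = 6.8 + 0.4Q gives Q* = 248 and P* = 106.
With the subsidy, sellers receive Ps = Pb + 62 for each unit, where Pb is the price buyers pay.
On the curves, Pb = 1558/3 - (5/3)Q and Ps = 6.8 + 0.4Q; the wedge Ps − Pb = 62 gives 6.8 + 0.4Q − (1558/3 - (5/3)Q) = 62, so Q' = 278.
Then Pb = 1558/3 − (5/3)·278 = 56 and Ps = 6.8 + 0.4·278 = 118.
Buyers' price falls by P* − Pb = 106 − 56 = 50; sellers' price rises by Ps − P* = 118 − 106 = 12.
So producers capture 12/62 = 6/31 of each unit of subsidy.

Producer share = 6/31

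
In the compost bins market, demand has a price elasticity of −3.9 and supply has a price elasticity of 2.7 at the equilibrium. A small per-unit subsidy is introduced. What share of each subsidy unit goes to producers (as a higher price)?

For a small subsidy around the equilibrium, the benefit split depends on the relative slopes, which at a point are proportional to the elasticities.
Buyer share = εs/(εs + |εd|) = 2.7/(2.7 + 3.9) = 9/22; seller share = |εd|/(εs + |εd|) = 13/22.
So producers capture 13/22 of the subsidy.

Producer share = 13/22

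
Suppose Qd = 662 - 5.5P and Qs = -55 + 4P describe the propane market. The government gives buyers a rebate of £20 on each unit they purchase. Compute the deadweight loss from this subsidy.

Deadweight loss = 8800/19

Pre-subsidy: 662 - 5.5P = -55 + 4P gives P* = 1434/19, Q* = 4691/19.
With the rebate, buyers effectively pay Pb = Ps − 20, where Ps is the price sellers receive.
Demand in terms of Ps becomes Qd = 662 − 5.5(Ps − 20) = 772 - 5.5Ps. Setting this equal to supply: 772 - 5.5Ps = -55 + 4Ps, so Ps = 1654/19.
Buyers pay Pb = 1654/19 − 20 = 1274/19; Q' = -55 + 4·(1654/19) = 5571/19.
The subsidy expands output by 5571/19 − 4691/19 = 880/19 past the efficient level; on those units the gap between marginal cost and willingness to pay runs from 0 up to 20.
DWL = ½ × 20 × 880/19 = 8800/19.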